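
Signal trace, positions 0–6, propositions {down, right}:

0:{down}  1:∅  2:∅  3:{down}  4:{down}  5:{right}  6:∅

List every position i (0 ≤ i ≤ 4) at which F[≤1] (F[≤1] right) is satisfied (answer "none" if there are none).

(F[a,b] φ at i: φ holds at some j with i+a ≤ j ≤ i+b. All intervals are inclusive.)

3, 4

Evaluate at each i in [0,4]:
  i=0: ✗ (none in [0,1])
  i=1: ✗ (none in [1,2])
  i=2: ✗ (none in [2,3])
  i=3: ✓ (witness j=4)
  i=4: ✓ (witness j=4)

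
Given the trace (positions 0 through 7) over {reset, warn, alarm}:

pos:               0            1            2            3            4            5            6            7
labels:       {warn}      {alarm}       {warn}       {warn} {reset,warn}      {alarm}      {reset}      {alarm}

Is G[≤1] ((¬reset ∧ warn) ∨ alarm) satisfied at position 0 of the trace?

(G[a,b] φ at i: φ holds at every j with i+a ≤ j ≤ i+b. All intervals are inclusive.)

Yes

Check ((¬reset ∧ warn) ∨ alarm) at every j in [0,1]:
  j=0: true
  j=1: true
All positions satisfy it → formula holds.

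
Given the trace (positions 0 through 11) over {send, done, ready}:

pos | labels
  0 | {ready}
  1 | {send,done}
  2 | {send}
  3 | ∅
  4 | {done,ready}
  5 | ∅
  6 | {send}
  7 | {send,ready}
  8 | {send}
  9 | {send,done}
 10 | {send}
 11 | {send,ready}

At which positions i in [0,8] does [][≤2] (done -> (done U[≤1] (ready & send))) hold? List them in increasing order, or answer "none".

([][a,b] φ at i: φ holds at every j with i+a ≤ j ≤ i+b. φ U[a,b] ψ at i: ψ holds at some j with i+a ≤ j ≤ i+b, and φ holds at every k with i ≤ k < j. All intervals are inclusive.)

Evaluate at each i in [0,8]:
  i=0: ✗ (fails at j=1)
  i=1: ✗ (fails at j=1)
  i=2: ✗ (fails at j=4)
  i=3: ✗ (fails at j=4)
  i=4: ✗ (fails at j=4)
  i=5: ✓ (all of [5,7])
  i=6: ✓ (all of [6,8])
  i=7: ✗ (fails at j=9)
  i=8: ✗ (fails at j=9)

5, 6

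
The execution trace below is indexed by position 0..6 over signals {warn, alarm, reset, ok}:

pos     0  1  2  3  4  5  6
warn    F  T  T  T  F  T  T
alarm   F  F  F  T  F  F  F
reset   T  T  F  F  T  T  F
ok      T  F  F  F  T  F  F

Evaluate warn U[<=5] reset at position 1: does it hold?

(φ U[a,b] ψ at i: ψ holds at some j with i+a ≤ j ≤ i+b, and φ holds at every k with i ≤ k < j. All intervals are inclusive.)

Need some j in [1,6] with reset, and warn at every k in [1,j-1].
  j=1: reset holds; no prefix to check → satisfied.

Yes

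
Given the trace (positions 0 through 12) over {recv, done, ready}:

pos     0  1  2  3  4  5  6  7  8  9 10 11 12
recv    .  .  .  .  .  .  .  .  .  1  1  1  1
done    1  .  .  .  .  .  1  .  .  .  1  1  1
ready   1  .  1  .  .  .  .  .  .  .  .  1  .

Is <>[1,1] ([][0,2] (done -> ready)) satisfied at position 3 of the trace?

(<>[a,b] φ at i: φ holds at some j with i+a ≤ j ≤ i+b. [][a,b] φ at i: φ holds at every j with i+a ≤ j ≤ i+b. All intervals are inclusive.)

False

Check [][0,2] (done -> ready) at each j in [4,4]:
  j=4: fails at 6
No position in the window satisfies it → formula fails.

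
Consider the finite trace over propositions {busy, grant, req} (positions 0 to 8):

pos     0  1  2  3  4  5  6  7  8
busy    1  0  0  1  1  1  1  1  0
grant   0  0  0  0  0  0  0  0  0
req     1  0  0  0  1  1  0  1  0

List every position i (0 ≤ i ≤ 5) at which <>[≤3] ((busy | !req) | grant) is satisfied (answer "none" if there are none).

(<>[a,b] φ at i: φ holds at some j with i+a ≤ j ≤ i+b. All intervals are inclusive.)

0, 1, 2, 3, 4, 5

Evaluate at each i in [0,5]:
  i=0: ✓ (witness j=0)
  i=1: ✓ (witness j=1)
  i=2: ✓ (witness j=2)
  i=3: ✓ (witness j=3)
  i=4: ✓ (witness j=4)
  i=5: ✓ (witness j=5)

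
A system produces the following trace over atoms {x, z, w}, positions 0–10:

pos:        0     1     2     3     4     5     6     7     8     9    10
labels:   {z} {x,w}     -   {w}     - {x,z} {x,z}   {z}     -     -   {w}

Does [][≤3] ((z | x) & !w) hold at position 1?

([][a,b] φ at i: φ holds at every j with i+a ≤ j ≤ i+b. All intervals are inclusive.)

Check ((z | x) & !w) at every j in [1,4]:
  j=1: false
  j=2: false
  j=3: false
  j=4: false
Fails at j=1 → formula fails.

Does not hold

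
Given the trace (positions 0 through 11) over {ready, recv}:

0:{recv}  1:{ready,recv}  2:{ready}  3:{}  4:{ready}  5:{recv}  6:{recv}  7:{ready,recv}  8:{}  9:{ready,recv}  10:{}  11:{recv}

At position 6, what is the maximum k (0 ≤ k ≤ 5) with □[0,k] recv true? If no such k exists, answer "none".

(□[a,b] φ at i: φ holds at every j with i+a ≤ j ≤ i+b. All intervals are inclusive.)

1

recv must hold from j=6 onward; find where it first fails.
  j=6: holds
  j=7: holds
  j=8: fails
Holds on [6,7], so largest k = 1.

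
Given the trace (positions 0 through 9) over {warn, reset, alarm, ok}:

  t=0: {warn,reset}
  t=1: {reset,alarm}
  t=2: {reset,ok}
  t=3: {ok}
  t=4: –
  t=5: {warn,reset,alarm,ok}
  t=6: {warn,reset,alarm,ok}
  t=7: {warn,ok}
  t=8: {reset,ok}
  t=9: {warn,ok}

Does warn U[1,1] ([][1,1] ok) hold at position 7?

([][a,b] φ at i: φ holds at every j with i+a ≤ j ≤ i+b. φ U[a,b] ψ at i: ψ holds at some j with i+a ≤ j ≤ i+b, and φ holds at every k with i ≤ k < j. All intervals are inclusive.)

Need some j in [8,8] with [][1,1] ok, and warn at every k in [7,j-1].
  j=8: [][1,1] ok holds; warn holds at every k in [7,7] → satisfied.

Holds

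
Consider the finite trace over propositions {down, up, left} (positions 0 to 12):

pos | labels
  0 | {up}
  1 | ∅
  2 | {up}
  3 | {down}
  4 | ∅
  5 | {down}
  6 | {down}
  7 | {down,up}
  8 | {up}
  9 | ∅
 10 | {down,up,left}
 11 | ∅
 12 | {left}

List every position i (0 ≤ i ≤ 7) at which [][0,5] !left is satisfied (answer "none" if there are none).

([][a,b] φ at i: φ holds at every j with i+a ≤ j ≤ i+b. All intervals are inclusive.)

0, 1, 2, 3, 4

Evaluate at each i in [0,7]:
  i=0: ✓ (all of [0,5])
  i=1: ✓ (all of [1,6])
  i=2: ✓ (all of [2,7])
  i=3: ✓ (all of [3,8])
  i=4: ✓ (all of [4,9])
  i=5: ✗ (fails at j=10)
  i=6: ✗ (fails at j=10)
  i=7: ✗ (fails at j=10)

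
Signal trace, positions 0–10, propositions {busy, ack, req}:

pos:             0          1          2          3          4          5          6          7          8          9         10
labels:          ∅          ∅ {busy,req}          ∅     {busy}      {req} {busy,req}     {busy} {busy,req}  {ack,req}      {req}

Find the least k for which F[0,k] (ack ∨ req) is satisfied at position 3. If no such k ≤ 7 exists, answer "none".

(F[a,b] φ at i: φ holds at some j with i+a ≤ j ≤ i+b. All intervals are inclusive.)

Scan j = 3,4,… for (ack ∨ req):
  j=3: fails
  j=4: fails
  j=5: holds
First hit at j=5, so smallest k = 5-3 = 2.

2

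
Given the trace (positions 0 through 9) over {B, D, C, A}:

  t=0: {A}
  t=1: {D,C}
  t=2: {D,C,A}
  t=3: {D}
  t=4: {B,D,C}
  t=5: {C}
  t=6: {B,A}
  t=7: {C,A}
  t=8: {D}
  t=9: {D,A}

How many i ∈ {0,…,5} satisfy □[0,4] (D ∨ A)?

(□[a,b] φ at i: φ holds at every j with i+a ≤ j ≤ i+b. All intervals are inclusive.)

1

Evaluate at each i in [0,5]:
  i=0: ✓ (all of [0,4])
  i=1: ✗ (fails at j=5)
  i=2: ✗ (fails at j=5)
  i=3: ✗ (fails at j=5)
  i=4: ✗ (fails at j=5)
  i=5: ✗ (fails at j=5)
Positions where it holds: {0} → 1.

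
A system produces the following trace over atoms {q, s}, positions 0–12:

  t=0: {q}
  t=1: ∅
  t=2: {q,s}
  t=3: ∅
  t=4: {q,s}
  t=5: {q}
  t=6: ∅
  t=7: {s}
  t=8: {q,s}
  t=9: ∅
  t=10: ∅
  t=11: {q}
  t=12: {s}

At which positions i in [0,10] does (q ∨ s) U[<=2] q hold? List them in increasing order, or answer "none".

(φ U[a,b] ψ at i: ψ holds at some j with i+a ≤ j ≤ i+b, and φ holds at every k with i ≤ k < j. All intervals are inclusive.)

0, 2, 4, 5, 7, 8

Evaluate at each i in [0,10]:
  i=0: ✓ (rhs at j=0)
  i=1: ✗ (lhs fails at k=1 before rhs at j=2)
  i=2: ✓ (rhs at j=2)
  i=3: ✗ (lhs fails at k=3 before rhs at j=4)
  i=4: ✓ (rhs at j=4)
  i=5: ✓ (rhs at j=5)
  i=6: ✗ (lhs fails at k=6 before rhs at j=8)
  i=7: ✓ (rhs at j=8; lhs holds on [7,7])
  i=8: ✓ (rhs at j=8)
  i=9: ✗ (lhs fails at k=9 before rhs at j=11)
  i=10: ✗ (lhs fails at k=10 before rhs at j=11)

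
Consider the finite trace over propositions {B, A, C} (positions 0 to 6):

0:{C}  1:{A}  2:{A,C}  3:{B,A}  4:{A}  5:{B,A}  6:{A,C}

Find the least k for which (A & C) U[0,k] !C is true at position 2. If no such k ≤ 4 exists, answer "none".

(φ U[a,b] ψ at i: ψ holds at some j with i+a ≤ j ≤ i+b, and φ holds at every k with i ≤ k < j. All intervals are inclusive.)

Need earliest j ≥ 2 with !C, and (A & C) at every k in [2,j-1].
  j=2: rhs fails.
  j=3: rhs holds; lhs holds on [2,2]. k = 1.

1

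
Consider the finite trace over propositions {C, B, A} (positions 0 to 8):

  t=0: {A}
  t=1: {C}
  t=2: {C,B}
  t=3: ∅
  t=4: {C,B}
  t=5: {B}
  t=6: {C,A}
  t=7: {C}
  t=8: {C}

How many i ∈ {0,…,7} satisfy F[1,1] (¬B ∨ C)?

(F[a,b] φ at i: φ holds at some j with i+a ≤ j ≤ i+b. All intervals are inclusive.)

Evaluate at each i in [0,7]:
  i=0: ✓ (witness j=1)
  i=1: ✓ (witness j=2)
  i=2: ✓ (witness j=3)
  i=3: ✓ (witness j=4)
  i=4: ✗ (none in [5,5])
  i=5: ✓ (witness j=6)
  i=6: ✓ (witness j=7)
  i=7: ✓ (witness j=8)
Positions where it holds: {0, 1, 2, 3, 5, 6, 7} → 7.

7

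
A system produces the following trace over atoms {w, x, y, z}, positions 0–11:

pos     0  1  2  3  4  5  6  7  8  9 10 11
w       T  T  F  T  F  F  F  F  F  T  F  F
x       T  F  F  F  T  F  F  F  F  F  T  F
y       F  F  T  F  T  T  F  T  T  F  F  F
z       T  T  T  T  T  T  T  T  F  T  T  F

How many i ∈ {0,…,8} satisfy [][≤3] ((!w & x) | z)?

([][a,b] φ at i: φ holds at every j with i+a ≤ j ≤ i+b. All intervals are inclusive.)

5

Evaluate at each i in [0,8]:
  i=0: ✓ (all of [0,3])
  i=1: ✓ (all of [1,4])
  i=2: ✓ (all of [2,5])
  i=3: ✓ (all of [3,6])
  i=4: ✓ (all of [4,7])
  i=5: ✗ (fails at j=8)
  i=6: ✗ (fails at j=8)
  i=7: ✗ (fails at j=8)
  i=8: ✗ (fails at j=8)
Positions where it holds: {0, 1, 2, 3, 4} → 5.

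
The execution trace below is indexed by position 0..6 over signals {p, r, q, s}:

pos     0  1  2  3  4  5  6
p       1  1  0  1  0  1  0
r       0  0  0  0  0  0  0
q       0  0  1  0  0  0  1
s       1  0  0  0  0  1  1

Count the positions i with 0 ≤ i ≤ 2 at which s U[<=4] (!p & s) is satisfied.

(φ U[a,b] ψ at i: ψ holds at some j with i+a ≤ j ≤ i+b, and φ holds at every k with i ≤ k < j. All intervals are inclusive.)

0

Evaluate at each i in [0,2]:
  i=0: ✗ (no rhs in [0,4])
  i=1: ✗ (no rhs in [1,5])
  i=2: ✗ (lhs fails at k=2 before rhs at j=6)
Positions where it holds: {} → 0.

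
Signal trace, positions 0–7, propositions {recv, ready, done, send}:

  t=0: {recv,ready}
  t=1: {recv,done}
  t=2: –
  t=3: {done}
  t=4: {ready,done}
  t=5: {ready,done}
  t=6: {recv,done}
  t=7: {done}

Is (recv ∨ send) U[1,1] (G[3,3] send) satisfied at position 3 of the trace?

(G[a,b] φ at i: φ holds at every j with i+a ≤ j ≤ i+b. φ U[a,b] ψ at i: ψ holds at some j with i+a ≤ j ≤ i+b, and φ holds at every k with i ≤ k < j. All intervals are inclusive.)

Need some j in [4,4] with G[3,3] send, and (recv ∨ send) at every k in [3,j-1].
  j=4: G[3,3] send — fails at 7.
No j in the window works → until fails.

Does not hold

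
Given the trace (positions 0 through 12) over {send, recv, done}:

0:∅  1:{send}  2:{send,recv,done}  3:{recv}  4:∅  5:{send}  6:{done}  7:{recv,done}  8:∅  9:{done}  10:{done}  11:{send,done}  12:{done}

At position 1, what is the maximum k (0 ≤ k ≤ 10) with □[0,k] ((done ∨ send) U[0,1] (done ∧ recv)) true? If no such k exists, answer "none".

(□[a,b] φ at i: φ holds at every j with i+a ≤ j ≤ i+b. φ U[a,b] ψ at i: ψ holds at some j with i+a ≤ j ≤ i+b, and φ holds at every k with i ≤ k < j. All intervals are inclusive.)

1

((done ∨ send) U[0,1] (done ∧ recv)) must hold from j=1 onward; find where it first fails.
  j=1: holds
  j=2: holds
  j=3: fails
Holds on [1,2], so largest k = 1.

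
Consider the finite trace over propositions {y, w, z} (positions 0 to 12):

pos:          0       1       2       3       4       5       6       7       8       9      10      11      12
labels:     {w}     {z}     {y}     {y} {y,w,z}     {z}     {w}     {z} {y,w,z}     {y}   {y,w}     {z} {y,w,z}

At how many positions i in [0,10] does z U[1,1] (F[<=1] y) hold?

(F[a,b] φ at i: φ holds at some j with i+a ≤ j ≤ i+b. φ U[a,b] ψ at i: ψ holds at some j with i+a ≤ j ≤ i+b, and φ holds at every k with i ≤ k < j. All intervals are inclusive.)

3

Evaluate at each i in [0,10]:
  i=0: ✗ (lhs fails at k=0 before rhs at j=1)
  i=1: ✓ (rhs at j=2; lhs holds on [1,1])
  i=2: ✗ (lhs fails at k=2 before rhs at j=3)
  i=3: ✗ (lhs fails at k=3 before rhs at j=4)
  i=4: ✗ (no rhs in [5,5])
  i=5: ✗ (no rhs in [6,6])
  i=6: ✗ (lhs fails at k=6 before rhs at j=7)
  i=7: ✓ (rhs at j=8; lhs holds on [7,7])
  i=8: ✓ (rhs at j=9; lhs holds on [8,8])
  i=9: ✗ (lhs fails at k=9 before rhs at j=10)
  i=10: ✗ (lhs fails at k=10 before rhs at j=11)
Positions where it holds: {1, 7, 8} → 3.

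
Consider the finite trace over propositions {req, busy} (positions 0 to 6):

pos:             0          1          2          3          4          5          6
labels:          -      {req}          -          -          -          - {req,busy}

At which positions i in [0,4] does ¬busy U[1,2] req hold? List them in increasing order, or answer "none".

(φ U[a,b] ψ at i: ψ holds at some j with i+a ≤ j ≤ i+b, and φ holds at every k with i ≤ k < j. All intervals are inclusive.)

Evaluate at each i in [0,4]:
  i=0: ✓ (rhs at j=1; lhs holds on [0,0])
  i=1: ✗ (no rhs in [2,3])
  i=2: ✗ (no rhs in [3,4])
  i=3: ✗ (no rhs in [4,5])
  i=4: ✓ (rhs at j=6; lhs holds on [4,5])

0, 4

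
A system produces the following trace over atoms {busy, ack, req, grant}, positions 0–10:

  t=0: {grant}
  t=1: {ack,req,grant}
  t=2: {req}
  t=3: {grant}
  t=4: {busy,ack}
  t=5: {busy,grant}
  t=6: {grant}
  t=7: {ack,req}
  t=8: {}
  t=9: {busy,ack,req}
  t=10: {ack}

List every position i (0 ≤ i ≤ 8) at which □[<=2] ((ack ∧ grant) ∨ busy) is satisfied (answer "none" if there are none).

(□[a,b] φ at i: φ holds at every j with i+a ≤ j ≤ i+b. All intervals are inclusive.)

none

Evaluate at each i in [0,8]:
  i=0: ✗ (fails at j=0)
  i=1: ✗ (fails at j=2)
  i=2: ✗ (fails at j=2)
  i=3: ✗ (fails at j=3)
  i=4: ✗ (fails at j=6)
  i=5: ✗ (fails at j=6)
  i=6: ✗ (fails at j=6)
  i=7: ✗ (fails at j=7)
  i=8: ✗ (fails at j=8)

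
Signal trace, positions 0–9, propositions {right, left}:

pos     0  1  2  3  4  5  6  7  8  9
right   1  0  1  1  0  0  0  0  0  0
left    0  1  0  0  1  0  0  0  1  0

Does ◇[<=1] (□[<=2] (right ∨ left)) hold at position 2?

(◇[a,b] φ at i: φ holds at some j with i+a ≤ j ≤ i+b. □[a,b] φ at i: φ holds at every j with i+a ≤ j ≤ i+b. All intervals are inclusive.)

Check □[<=2] (right ∨ left) at each j in [2,3]:
  j=2: holds on [2,4]
  j=3: fails at 5
Found at j=2 → formula holds.

Yes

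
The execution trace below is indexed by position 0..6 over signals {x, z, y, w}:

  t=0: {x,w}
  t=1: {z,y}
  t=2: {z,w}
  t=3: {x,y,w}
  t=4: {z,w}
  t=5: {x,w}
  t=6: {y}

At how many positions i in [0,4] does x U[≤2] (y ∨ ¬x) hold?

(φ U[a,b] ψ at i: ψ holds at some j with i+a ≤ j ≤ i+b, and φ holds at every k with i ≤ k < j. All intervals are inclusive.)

Evaluate at each i in [0,4]:
  i=0: ✓ (rhs at j=1; lhs holds on [0,0])
  i=1: ✓ (rhs at j=1)
  i=2: ✓ (rhs at j=2)
  i=3: ✓ (rhs at j=3)
  i=4: ✓ (rhs at j=4)
Positions where it holds: {0, 1, 2, 3, 4} → 5.

5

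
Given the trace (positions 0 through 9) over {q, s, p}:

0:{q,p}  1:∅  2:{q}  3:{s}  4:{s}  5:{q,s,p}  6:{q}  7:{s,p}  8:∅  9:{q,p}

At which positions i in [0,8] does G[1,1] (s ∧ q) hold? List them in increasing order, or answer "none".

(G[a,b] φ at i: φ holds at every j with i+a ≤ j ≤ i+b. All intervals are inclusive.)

4

Evaluate at each i in [0,8]:
  i=0: ✗ (fails at j=1)
  i=1: ✗ (fails at j=2)
  i=2: ✗ (fails at j=3)
  i=3: ✗ (fails at j=4)
  i=4: ✓ (all of [5,5])
  i=5: ✗ (fails at j=6)
  i=6: ✗ (fails at j=7)
  i=7: ✗ (fails at j=8)
  i=8: ✗ (fails at j=9)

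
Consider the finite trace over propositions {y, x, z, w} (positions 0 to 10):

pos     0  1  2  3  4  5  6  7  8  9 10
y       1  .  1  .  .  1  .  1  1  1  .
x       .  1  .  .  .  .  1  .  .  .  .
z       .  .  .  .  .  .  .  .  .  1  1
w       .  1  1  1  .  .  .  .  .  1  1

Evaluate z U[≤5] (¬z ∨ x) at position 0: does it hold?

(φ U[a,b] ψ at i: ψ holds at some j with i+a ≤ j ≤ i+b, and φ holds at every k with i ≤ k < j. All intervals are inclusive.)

True

Need some j in [0,5] with (¬z ∨ x), and z at every k in [0,j-1].
  j=0: (¬z ∨ x) holds; no prefix to check → satisfied.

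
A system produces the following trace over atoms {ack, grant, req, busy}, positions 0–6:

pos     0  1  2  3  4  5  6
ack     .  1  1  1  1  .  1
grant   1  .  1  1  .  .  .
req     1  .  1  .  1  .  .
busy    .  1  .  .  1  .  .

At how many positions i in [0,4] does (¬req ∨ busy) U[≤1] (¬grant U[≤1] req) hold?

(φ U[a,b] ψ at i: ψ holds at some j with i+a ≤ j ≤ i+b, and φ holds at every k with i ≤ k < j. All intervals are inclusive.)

5

Evaluate at each i in [0,4]:
  i=0: ✓ (rhs at j=0)
  i=1: ✓ (rhs at j=1)
  i=2: ✓ (rhs at j=2)
  i=3: ✓ (rhs at j=4; lhs holds on [3,3])
  i=4: ✓ (rhs at j=4)
Positions where it holds: {0, 1, 2, 3, 4} → 5.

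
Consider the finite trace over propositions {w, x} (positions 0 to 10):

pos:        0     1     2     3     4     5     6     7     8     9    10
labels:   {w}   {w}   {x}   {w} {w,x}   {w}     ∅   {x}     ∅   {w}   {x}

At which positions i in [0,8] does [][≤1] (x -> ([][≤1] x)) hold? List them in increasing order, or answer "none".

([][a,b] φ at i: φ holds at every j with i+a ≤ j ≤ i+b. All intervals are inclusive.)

Evaluate at each i in [0,8]:
  i=0: ✓ (all of [0,1])
  i=1: ✗ (fails at j=2)
  i=2: ✗ (fails at j=2)
  i=3: ✗ (fails at j=4)
  i=4: ✗ (fails at j=4)
  i=5: ✓ (all of [5,6])
  i=6: ✗ (fails at j=7)
  i=7: ✗ (fails at j=7)
  i=8: ✓ (all of [8,9])

0, 5, 8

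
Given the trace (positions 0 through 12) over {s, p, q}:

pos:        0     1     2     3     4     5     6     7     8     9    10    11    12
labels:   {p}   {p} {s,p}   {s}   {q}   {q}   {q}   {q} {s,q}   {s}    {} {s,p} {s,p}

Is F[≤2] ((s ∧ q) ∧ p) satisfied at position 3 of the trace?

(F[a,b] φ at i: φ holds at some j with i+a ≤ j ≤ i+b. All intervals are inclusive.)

Check ((s ∧ q) ∧ p) at each j in [3,5]:
  j=3: false
  j=4: false
  j=5: false
No position in the window satisfies it → formula fails.

No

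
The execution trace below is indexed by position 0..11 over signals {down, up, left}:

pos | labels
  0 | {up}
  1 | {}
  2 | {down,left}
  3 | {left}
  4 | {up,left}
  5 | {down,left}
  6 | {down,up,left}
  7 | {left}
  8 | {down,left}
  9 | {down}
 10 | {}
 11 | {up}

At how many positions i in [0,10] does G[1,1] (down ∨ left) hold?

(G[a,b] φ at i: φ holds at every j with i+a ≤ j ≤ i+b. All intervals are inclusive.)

8

Evaluate at each i in [0,10]:
  i=0: ✗ (fails at j=1)
  i=1: ✓ (all of [2,2])
  i=2: ✓ (all of [3,3])
  i=3: ✓ (all of [4,4])
  i=4: ✓ (all of [5,5])
  i=5: ✓ (all of [6,6])
  i=6: ✓ (all of [7,7])
  i=7: ✓ (all of [8,8])
  i=8: ✓ (all of [9,9])
  i=9: ✗ (fails at j=10)
  i=10: ✗ (fails at j=11)
Positions where it holds: {1, 2, 3, 4, 5, 6, 7, 8} → 8.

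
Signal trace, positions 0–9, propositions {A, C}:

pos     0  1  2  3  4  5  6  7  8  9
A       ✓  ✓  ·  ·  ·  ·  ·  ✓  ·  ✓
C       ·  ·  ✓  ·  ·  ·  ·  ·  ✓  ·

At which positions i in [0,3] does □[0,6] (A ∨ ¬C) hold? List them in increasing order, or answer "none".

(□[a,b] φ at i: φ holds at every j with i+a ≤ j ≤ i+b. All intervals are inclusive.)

Evaluate at each i in [0,3]:
  i=0: ✗ (fails at j=2)
  i=1: ✗ (fails at j=2)
  i=2: ✗ (fails at j=2)
  i=3: ✗ (fails at j=8)

none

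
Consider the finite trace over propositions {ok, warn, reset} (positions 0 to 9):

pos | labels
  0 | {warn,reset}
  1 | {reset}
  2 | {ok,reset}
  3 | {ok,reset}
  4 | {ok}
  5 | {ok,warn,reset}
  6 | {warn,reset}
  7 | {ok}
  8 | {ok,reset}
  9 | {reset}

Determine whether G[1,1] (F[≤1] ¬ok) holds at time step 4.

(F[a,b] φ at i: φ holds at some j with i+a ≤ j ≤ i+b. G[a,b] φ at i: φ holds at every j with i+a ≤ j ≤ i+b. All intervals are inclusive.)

Yes

Check F[≤1] ¬ok at every j in [5,5]:
  j=5: holds (witness at 6)
All positions satisfy it → formula holds.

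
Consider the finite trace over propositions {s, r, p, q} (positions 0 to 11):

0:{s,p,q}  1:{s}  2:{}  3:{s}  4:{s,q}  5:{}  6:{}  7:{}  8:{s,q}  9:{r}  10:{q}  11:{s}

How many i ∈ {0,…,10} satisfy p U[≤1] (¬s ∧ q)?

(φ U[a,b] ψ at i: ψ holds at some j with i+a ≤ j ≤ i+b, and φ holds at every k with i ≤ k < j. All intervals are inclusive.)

1

Evaluate at each i in [0,10]:
  i=0: ✗ (no rhs in [0,1])
  i=1: ✗ (no rhs in [1,2])
  i=2: ✗ (no rhs in [2,3])
  i=3: ✗ (no rhs in [3,4])
  i=4: ✗ (no rhs in [4,5])
  i=5: ✗ (no rhs in [5,6])
  i=6: ✗ (no rhs in [6,7])
  i=7: ✗ (no rhs in [7,8])
  i=8: ✗ (no rhs in [8,9])
  i=9: ✗ (lhs fails at k=9 before rhs at j=10)
  i=10: ✓ (rhs at j=10)
Positions where it holds: {10} → 1.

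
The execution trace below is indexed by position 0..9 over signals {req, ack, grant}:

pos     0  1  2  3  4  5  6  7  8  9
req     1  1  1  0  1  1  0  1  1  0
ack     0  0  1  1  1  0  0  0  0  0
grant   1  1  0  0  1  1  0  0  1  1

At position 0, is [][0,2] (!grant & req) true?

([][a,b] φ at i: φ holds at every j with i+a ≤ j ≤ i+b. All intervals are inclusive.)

Does not hold

Check (!grant & req) at every j in [0,2]:
  j=0: false
  j=1: false
  j=2: true
Fails at j=0 → formula fails.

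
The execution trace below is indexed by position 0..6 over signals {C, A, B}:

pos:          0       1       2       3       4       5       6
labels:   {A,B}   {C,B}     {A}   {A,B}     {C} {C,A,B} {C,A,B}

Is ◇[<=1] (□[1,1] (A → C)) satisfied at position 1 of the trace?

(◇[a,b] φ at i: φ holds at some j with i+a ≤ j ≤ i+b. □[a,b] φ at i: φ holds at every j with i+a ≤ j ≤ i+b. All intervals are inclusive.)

False

Check □[1,1] (A → C) at each j in [1,2]:
  j=1: fails at 2
  j=2: fails at 3
No position in the window satisfies it → formula fails.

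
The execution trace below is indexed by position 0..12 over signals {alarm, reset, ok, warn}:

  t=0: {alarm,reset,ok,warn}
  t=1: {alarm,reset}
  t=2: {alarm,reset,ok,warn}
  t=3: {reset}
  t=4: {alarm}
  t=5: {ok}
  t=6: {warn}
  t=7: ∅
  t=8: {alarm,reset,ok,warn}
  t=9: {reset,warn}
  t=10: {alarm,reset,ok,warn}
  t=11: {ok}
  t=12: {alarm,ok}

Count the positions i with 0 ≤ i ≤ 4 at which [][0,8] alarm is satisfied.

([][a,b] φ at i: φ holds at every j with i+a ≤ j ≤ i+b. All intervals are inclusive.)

Evaluate at each i in [0,4]:
  i=0: ✗ (fails at j=3)
  i=1: ✗ (fails at j=3)
  i=2: ✗ (fails at j=3)
  i=3: ✗ (fails at j=3)
  i=4: ✗ (fails at j=5)
Positions where it holds: {} → 0.

0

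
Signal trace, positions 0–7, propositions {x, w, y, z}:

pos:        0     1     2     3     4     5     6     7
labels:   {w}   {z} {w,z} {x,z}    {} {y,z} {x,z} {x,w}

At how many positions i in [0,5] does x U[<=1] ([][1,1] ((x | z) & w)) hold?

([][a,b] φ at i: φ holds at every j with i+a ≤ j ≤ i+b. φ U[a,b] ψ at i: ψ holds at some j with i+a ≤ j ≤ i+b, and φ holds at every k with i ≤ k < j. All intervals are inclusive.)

1

Evaluate at each i in [0,5]:
  i=0: ✗ (lhs fails at k=0 before rhs at j=1)
  i=1: ✓ (rhs at j=1)
  i=2: ✗ (no rhs in [2,3])
  i=3: ✗ (no rhs in [3,4])
  i=4: ✗ (no rhs in [4,5])
  i=5: ✗ (lhs fails at k=5 before rhs at j=6)
Positions where it holds: {1} → 1.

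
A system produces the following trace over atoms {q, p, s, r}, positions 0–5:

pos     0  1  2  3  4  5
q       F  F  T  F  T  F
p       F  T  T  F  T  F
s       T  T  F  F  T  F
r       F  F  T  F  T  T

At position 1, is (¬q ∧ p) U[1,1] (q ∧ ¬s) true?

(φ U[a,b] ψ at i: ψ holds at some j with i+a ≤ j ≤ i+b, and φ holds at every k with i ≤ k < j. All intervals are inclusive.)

Need some j in [2,2] with (q ∧ ¬s), and (¬q ∧ p) at every k in [1,j-1].
  j=2: (q ∧ ¬s) holds; (¬q ∧ p) holds at every k in [1,1] → satisfied.

Yes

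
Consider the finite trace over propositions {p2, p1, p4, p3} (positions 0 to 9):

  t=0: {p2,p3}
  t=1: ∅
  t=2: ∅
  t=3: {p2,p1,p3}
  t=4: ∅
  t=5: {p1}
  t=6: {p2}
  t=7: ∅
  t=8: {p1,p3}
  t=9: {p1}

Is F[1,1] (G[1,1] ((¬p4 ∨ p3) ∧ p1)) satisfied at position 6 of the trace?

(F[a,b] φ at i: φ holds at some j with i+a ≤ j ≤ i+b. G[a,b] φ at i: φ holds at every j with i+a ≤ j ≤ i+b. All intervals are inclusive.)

True

Check G[1,1] ((¬p4 ∨ p3) ∧ p1) at each j in [7,7]:
  j=7: holds on [8,8]
Found at j=7 → formula holds.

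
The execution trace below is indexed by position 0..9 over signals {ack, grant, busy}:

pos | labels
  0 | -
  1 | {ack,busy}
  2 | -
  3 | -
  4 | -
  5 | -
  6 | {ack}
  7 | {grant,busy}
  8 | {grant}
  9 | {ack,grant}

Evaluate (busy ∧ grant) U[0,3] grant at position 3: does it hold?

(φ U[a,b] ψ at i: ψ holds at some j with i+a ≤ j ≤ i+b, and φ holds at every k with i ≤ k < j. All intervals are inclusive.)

Need some j in [3,6] with grant, and (busy ∧ grant) at every k in [3,j-1].
  j=3: grant false.
  j=4: grant false.
  j=5: grant false.
  j=6: grant false.
No j in the window works → until fails.

No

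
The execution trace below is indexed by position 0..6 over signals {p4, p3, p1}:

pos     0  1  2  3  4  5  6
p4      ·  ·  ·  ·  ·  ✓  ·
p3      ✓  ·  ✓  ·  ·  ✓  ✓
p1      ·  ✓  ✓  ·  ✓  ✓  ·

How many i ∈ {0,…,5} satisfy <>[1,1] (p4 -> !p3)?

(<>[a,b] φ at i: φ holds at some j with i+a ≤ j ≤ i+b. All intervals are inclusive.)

5

Evaluate at each i in [0,5]:
  i=0: ✓ (witness j=1)
  i=1: ✓ (witness j=2)
  i=2: ✓ (witness j=3)
  i=3: ✓ (witness j=4)
  i=4: ✗ (none in [5,5])
  i=5: ✓ (witness j=6)
Positions where it holds: {0, 1, 2, 3, 5} → 5.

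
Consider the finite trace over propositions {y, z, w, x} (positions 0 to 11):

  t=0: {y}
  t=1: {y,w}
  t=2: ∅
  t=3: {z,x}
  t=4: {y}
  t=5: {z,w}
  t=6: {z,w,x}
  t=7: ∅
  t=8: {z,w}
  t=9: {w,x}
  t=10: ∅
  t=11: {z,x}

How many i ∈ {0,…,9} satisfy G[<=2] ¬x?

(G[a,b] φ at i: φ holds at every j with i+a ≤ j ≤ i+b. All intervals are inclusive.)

Evaluate at each i in [0,9]:
  i=0: ✓ (all of [0,2])
  i=1: ✗ (fails at j=3)
  i=2: ✗ (fails at j=3)
  i=3: ✗ (fails at j=3)
  i=4: ✗ (fails at j=6)
  i=5: ✗ (fails at j=6)
  i=6: ✗ (fails at j=6)
  i=7: ✗ (fails at j=9)
  i=8: ✗ (fails at j=9)
  i=9: ✗ (fails at j=9)
Positions where it holds: {0} → 1.

1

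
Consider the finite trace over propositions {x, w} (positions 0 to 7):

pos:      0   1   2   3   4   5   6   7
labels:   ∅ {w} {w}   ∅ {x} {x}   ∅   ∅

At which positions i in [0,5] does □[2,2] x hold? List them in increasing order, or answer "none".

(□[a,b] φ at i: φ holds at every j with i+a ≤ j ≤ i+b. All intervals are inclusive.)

Evaluate at each i in [0,5]:
  i=0: ✗ (fails at j=2)
  i=1: ✗ (fails at j=3)
  i=2: ✓ (all of [4,4])
  i=3: ✓ (all of [5,5])
  i=4: ✗ (fails at j=6)
  i=5: ✗ (fails at j=7)

2, 3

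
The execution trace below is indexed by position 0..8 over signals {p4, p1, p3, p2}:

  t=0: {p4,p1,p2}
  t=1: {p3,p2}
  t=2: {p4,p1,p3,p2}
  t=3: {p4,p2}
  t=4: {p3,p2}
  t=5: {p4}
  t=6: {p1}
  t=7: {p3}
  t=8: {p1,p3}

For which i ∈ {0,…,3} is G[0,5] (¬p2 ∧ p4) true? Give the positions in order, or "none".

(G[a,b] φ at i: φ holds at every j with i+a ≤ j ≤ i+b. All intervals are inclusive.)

Evaluate at each i in [0,3]:
  i=0: ✗ (fails at j=0)
  i=1: ✗ (fails at j=1)
  i=2: ✗ (fails at j=2)
  i=3: ✗ (fails at j=3)

none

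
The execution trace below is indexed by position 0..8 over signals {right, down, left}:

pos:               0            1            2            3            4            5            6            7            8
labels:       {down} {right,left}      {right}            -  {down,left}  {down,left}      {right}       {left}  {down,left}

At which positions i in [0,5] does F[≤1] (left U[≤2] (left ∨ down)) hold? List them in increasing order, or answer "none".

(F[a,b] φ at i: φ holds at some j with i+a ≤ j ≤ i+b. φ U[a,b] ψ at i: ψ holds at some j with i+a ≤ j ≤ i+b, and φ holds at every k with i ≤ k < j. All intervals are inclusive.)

Evaluate at each i in [0,5]:
  i=0: ✓ (witness j=0)
  i=1: ✓ (witness j=1)
  i=2: ✗ (none in [2,3])
  i=3: ✓ (witness j=4)
  i=4: ✓ (witness j=4)
  i=5: ✓ (witness j=5)

0, 1, 3, 4, 5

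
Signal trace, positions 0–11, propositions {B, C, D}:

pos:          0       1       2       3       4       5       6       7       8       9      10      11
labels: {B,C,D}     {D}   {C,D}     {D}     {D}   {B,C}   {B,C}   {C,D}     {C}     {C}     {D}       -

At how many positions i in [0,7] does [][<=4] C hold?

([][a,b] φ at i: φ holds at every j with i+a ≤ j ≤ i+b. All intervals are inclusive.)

Evaluate at each i in [0,7]:
  i=0: ✗ (fails at j=1)
  i=1: ✗ (fails at j=1)
  i=2: ✗ (fails at j=3)
  i=3: ✗ (fails at j=3)
  i=4: ✗ (fails at j=4)
  i=5: ✓ (all of [5,9])
  i=6: ✗ (fails at j=10)
  i=7: ✗ (fails at j=10)
Positions where it holds: {5} → 1.

1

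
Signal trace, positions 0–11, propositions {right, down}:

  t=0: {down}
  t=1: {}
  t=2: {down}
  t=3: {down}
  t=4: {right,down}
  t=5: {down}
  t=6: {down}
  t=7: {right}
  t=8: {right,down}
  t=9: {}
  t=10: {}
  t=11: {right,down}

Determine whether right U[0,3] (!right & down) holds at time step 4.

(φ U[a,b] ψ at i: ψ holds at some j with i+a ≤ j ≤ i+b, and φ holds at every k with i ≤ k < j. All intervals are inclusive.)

Holds

Need some j in [4,7] with (!right & down), and right at every k in [4,j-1].
  j=4: (!right & down) false.
  j=5: (!right & down) holds; right holds at every k in [4,4] → satisfied.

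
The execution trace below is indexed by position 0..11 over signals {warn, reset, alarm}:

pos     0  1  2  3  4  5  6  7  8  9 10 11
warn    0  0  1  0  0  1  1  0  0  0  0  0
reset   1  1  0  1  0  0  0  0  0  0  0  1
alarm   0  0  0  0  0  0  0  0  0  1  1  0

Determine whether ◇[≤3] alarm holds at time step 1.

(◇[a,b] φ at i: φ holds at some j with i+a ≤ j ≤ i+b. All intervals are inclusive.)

Check alarm at each j in [1,4]:
  j=1: false
  j=2: false
  j=3: false
  j=4: false
No position in the window satisfies it → formula fails.

False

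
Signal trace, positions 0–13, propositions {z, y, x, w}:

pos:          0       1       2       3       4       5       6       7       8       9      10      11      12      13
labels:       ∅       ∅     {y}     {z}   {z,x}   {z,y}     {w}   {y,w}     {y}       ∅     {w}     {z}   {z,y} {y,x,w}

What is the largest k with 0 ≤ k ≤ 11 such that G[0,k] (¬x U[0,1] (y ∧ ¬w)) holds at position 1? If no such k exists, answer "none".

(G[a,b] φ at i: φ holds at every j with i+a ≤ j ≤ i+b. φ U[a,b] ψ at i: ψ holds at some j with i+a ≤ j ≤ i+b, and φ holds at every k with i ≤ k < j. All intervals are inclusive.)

1

(¬x U[0,1] (y ∧ ¬w)) must hold from j=1 onward; find where it first fails.
  j=1: holds
  j=2: holds
  j=3: fails
Holds on [1,2], so largest k = 1.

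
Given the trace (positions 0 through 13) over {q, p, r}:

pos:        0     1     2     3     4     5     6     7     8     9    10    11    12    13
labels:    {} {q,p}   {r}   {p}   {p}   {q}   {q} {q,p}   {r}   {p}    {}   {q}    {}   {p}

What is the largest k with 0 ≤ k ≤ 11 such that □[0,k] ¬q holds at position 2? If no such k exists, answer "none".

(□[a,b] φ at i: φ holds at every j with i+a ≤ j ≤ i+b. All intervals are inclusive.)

2

¬q must hold from j=2 onward; find where it first fails.
  j=2: holds
  j=3: holds
  j=4: holds
  j=5: fails
Holds on [2,4], so largest k = 2.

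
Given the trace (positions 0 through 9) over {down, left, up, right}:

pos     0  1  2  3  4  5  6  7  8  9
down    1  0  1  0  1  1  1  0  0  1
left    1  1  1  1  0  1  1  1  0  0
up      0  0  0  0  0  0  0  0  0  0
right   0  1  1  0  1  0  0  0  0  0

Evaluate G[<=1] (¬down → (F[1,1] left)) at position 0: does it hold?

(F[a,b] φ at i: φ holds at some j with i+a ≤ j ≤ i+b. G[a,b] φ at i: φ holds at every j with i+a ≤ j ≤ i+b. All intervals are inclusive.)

Yes

Check (¬down → (F[1,1] left)) at every j in [0,1]:
  j=0: antecedent false → ✓
  j=1: antecedent true; consequent holds (witness at 2) → ✓
All positions satisfy it → formula holds.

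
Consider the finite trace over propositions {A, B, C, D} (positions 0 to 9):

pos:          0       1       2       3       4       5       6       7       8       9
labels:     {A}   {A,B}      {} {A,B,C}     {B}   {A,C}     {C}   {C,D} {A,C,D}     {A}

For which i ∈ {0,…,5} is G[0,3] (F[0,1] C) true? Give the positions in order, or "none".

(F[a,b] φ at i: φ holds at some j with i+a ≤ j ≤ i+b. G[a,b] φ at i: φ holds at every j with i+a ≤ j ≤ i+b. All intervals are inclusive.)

Evaluate at each i in [0,5]:
  i=0: ✗ (fails at j=0)
  i=1: ✗ (fails at j=1)
  i=2: ✓ (all of [2,5])
  i=3: ✓ (all of [3,6])
  i=4: ✓ (all of [4,7])
  i=5: ✓ (all of [5,8])

2, 3, 4, 5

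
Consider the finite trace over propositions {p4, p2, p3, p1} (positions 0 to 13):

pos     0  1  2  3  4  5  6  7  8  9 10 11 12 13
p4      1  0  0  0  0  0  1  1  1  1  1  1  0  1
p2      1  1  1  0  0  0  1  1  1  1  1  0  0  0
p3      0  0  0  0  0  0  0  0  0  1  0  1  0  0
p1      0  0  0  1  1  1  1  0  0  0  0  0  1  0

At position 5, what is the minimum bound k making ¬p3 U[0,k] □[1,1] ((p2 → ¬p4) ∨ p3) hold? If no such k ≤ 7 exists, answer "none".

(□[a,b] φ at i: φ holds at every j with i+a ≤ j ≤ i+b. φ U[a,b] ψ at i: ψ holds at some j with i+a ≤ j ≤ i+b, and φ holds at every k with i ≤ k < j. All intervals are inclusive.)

Need earliest j ≥ 5 with □[1,1] ((p2 → ¬p4) ∨ p3), and ¬p3 at every k in [5,j-1].
  j=5: rhs fails.
  j=6: rhs fails.
  j=7: rhs fails.
  j=8: rhs holds; lhs holds on [5,7]. k = 3.

3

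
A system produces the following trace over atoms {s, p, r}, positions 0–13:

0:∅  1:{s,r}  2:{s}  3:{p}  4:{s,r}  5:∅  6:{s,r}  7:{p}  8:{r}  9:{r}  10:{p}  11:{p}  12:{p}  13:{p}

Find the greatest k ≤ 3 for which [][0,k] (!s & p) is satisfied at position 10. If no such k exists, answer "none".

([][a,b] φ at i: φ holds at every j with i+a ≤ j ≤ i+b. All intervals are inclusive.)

(!s & p) must hold from j=10 onward; find where it first fails.
  j=10: holds
  j=11: holds
  j=12: holds
  j=13: holds
Holds through j=13; largest k = 3.

3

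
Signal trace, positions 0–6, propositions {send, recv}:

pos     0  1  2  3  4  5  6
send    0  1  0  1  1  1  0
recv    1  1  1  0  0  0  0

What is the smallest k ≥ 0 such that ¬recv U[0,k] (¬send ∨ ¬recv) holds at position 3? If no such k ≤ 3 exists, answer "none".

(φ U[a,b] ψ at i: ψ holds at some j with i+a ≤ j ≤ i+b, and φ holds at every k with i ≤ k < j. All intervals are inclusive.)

Need earliest j ≥ 3 with (¬send ∨ ¬recv), and ¬recv at every k in [3,j-1].
  j=3: rhs holds (empty prefix). k = 0.

0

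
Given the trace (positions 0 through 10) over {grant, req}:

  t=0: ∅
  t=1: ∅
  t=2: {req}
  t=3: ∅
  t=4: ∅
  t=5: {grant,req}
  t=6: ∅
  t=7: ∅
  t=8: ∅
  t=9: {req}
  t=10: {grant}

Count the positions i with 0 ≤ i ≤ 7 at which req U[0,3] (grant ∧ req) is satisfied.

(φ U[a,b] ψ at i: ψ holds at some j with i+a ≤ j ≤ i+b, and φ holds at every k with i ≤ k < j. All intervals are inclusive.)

Evaluate at each i in [0,7]:
  i=0: ✗ (no rhs in [0,3])
  i=1: ✗ (no rhs in [1,4])
  i=2: ✗ (lhs fails at k=3 before rhs at j=5)
  i=3: ✗ (lhs fails at k=3 before rhs at j=5)
  i=4: ✗ (lhs fails at k=4 before rhs at j=5)
  i=5: ✓ (rhs at j=5)
  i=6: ✗ (no rhs in [6,9])
  i=7: ✗ (no rhs in [7,10])
Positions where it holds: {5} → 1.

1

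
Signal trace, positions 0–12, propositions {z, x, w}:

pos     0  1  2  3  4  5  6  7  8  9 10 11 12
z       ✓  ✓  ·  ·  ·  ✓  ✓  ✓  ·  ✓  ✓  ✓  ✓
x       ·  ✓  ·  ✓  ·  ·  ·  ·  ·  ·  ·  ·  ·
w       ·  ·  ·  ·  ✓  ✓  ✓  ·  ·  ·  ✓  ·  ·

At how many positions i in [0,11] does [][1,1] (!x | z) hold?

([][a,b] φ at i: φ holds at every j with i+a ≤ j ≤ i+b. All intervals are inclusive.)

Evaluate at each i in [0,11]:
  i=0: ✓ (all of [1,1])
  i=1: ✓ (all of [2,2])
  i=2: ✗ (fails at j=3)
  i=3: ✓ (all of [4,4])
  i=4: ✓ (all of [5,5])
  i=5: ✓ (all of [6,6])
  i=6: ✓ (all of [7,7])
  i=7: ✓ (all of [8,8])
  i=8: ✓ (all of [9,9])
  i=9: ✓ (all of [10,10])
  i=10: ✓ (all of [11,11])
  i=11: ✓ (all of [12,12])
Positions where it holds: {0, 1, 3, 4, 5, 6, 7, 8, 9, 10, 11} → 11.

11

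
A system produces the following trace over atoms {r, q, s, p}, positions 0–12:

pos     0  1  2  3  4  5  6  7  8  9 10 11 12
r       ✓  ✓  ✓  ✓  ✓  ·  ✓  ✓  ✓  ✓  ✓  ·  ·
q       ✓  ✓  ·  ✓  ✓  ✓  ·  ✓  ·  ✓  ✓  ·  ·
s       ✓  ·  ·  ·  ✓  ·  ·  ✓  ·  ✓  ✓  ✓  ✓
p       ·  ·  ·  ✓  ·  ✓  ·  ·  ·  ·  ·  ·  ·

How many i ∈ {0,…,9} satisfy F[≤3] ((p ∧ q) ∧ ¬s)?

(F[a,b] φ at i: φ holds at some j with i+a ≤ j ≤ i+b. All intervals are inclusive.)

Evaluate at each i in [0,9]:
  i=0: ✓ (witness j=3)
  i=1: ✓ (witness j=3)
  i=2: ✓ (witness j=3)
  i=3: ✓ (witness j=3)
  i=4: ✓ (witness j=5)
  i=5: ✓ (witness j=5)
  i=6: ✗ (none in [6,9])
  i=7: ✗ (none in [7,10])
  i=8: ✗ (none in [8,11])
  i=9: ✗ (none in [9,12])
Positions where it holds: {0, 1, 2, 3, 4, 5} → 6.

6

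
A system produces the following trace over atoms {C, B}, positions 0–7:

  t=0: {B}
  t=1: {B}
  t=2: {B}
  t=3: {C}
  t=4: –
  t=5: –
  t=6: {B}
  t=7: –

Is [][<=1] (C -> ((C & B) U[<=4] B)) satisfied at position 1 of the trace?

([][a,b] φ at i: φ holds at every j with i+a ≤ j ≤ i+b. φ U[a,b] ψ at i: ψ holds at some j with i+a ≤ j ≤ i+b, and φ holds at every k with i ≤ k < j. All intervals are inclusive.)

Check (C -> ((C & B) U[<=4] B)) at every j in [1,2]:
  j=1: antecedent false → ✓
  j=2: antecedent false → ✓
All positions satisfy it → formula holds.

Holds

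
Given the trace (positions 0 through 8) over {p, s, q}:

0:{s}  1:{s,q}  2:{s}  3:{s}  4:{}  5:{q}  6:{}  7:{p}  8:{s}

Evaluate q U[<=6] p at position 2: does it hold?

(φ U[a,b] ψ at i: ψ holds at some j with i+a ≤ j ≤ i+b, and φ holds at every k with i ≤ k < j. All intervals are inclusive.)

Does not hold

Need some j in [2,8] with p, and q at every k in [2,j-1].
  j=2: p false.
  j=3: p false.
  j=4: p false.
  j=5: p false.
  j=6: p false.
  j=7: p holds, but q fails at k=2 → not this j.
  j=8: p false.
No j in the window works → until fails.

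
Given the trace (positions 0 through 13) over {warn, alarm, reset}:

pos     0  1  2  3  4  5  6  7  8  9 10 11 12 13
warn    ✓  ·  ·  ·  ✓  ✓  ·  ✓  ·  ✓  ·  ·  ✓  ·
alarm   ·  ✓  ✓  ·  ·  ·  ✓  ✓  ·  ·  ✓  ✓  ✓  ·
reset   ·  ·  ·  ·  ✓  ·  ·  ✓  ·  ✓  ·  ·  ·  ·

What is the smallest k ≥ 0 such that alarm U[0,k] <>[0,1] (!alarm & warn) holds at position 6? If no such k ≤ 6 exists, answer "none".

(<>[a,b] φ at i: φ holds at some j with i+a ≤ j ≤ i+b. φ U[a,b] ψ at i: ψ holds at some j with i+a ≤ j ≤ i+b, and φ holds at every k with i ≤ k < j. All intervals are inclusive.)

Need earliest j ≥ 6 with <>[0,1] (!alarm & warn), and alarm at every k in [6,j-1].
  j=6: rhs fails.
  j=7: rhs fails.
  j=8: rhs holds; lhs holds on [6,7]. k = 2.

2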